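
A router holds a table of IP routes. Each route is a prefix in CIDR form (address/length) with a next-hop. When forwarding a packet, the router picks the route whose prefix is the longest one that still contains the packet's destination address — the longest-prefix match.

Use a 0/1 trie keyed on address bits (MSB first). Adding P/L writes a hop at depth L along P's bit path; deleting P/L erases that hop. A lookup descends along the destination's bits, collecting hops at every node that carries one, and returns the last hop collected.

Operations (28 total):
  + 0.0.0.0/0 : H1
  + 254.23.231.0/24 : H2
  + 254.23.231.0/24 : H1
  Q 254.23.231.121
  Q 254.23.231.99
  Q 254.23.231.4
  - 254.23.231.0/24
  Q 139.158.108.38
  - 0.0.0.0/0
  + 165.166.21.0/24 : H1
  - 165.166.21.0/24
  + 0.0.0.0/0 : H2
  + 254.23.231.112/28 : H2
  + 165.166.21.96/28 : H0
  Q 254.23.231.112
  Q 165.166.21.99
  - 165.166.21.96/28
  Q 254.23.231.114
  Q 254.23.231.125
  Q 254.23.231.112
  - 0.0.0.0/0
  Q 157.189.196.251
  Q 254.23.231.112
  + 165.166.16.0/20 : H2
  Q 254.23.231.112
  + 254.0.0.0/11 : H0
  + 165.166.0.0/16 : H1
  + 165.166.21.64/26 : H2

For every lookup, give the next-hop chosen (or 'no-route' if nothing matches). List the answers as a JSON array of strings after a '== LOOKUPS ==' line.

Apply in order:
  add 0.0.0.0/0 -> H1 at depth 0
  add 254.23.231.0/24 -> H2 at depth 24
  add 254.23.231.0/24 -> H1 at depth 24
  Q 254.23.231.121: descend 111111100001011111100111 ; hops seen [H1,H1] ; pick H1
  Q 254.23.231.99: descend 111111100001011111100111 ; hops seen [H1,H1] ; pick H1
  Q 254.23.231.4: descend 111111100001011111100111 ; hops seen [H1,H1] ; pick H1
  - 254.23.231.0/24 clear@24
  Q 139.158.108.38: descend 1 ; hops seen [H1] ; pick H1
  - 0.0.0.0/0 clear@0
  add 165.166.21.0/24 -> H1 at depth 24
  - 165.166.21.0/24 clear@24
  add 0.0.0.0/0 -> H2 at depth 0
  add 254.23.231.112/28 -> H2 at depth 28
  add 165.166.21.96/28 -> H0 at depth 28
  Q 254.23.231.112: descend 1111111000010111111001110111 ; hops seen [H2,H2] ; pick H2
  Q 165.166.21.99: descend 1010010110100110000101010110 ; hops seen [H2,H0] ; pick H0
  - 165.166.21.96/28 clear@28
  Q 254.23.231.114: descend 1111111000010111111001110111 ; hops seen [H2,H2] ; pick H2
  Q 254.23.231.125: descend 1111111000010111111001110111 ; hops seen [H2,H2] ; pick H2
  Q 254.23.231.112: descend 1111111000010111111001110111 ; hops seen [H2,H2] ; pick H2
  - 0.0.0.0/0 clear@0
  Q 157.189.196.251: descend 10 ; hops seen [∅] ; pick no-route
  Q 254.23.231.112: descend 1111111000010111111001110111 ; hops seen [H2] ; pick H2
  add 165.166.16.0/20 -> H2 at depth 20
  Q 254.23.231.112: descend 1111111000010111111001110111 ; hops seen [H2] ; pick H2
  add 254.0.0.0/11 -> H0 at depth 11
  add 165.166.0.0/16 -> H1 at depth 16
  add 165.166.21.64/26 -> H2 at depth 26

== LOOKUPS ==
["H1","H1","H1","H1","H2","H0","H2","H2","H2","no-route","H2","H2"]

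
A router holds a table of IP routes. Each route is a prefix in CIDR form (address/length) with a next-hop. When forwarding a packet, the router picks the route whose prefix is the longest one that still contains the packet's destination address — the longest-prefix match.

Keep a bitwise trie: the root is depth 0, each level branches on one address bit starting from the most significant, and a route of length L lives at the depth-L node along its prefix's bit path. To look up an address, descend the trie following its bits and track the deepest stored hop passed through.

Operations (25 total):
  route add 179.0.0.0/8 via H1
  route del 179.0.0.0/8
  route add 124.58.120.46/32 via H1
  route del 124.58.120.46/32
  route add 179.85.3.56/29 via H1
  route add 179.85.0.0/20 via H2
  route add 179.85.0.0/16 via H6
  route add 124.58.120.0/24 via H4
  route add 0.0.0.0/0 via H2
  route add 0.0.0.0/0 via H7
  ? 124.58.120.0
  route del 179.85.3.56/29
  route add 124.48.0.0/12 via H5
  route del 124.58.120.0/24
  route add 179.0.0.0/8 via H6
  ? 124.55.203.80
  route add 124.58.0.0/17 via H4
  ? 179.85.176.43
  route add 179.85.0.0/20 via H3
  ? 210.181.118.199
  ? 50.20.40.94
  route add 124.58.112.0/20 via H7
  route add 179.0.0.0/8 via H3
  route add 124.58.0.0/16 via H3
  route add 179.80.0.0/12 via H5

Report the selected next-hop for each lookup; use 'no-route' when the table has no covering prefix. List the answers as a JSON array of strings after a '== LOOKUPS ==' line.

Apply in order:
  add 179.0.0.0/8 -> H1 at depth 8
  del 179.0.0.0/8 (clear depth 8)
  add 124.58.120.46/32 -> H1 at depth 32
  del 124.58.120.46/32 (clear depth 32)
  add 179.85.3.56/29 -> H1 at depth 29
  add 179.85.0.0/20 -> H2 at depth 20
  add 179.85.0.0/16 -> H6 at depth 16
  add 124.58.120.0/24 -> H4 at depth 24
  add 0.0.0.0/0 -> H2 at depth 0
  add 0.0.0.0/0 -> H7 at depth 0
  Q 124.58.120.0: descend 01111100001110100111100000 ; hops seen [H7,H4] ; pick H4
  del 179.85.3.56/29 (clear depth 29)
  add 124.48.0.0/12 -> H5 at depth 12
  del 124.58.120.0/24 (clear depth 24)
  add 179.0.0.0/8 -> H6 at depth 8
  Q 124.55.203.80: descend 011111000011 ; hops seen [H7,H5] ; pick H5
  add 124.58.0.0/17 -> H4 at depth 17
  Q 179.85.176.43: descend 1011001101010101 ; hops seen [H7,H6,H6] ; pick H6
  add 179.85.0.0/20 -> H3 at depth 20
  Q 210.181.118.199: descend 1 ; hops seen [H7] ; pick H7
  Q 50.20.40.94: descend 0 ; hops seen [H7] ; pick H7
  add 124.58.112.0/20 -> H7 at depth 20
  add 179.0.0.0/8 -> H3 at depth 8
  add 124.58.0.0/16 -> H3 at depth 16
  add 179.80.0.0/12 -> H5 at depth 12

== LOOKUPS ==
["H4","H5","H6","H7","H7"]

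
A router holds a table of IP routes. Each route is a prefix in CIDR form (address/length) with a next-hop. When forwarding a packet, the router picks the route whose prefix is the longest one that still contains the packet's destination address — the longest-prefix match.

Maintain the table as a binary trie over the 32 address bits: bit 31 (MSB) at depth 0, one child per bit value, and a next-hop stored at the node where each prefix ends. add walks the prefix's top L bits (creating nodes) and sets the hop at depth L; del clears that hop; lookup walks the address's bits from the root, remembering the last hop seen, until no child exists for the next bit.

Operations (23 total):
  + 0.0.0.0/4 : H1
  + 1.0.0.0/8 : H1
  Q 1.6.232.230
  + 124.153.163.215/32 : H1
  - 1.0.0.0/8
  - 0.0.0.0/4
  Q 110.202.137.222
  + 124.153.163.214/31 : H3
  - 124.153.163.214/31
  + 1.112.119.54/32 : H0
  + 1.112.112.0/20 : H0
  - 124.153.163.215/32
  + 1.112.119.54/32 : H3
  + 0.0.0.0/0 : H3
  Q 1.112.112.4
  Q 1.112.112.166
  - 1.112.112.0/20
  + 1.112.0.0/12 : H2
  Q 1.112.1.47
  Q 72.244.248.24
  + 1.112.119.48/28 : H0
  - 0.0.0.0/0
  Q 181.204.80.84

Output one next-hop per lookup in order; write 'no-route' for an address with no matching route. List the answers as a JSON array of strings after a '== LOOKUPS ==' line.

Trace:
  + 0.0.0.0/4 (H1) depth=4
  + 1.0.0.0/8 (H1) depth=8
  Q 1.6.232.230: descend 00000001 ; hops seen [H1,H1] ; pick H1
  + 124.153.163.215/32 (H1) depth=32
  del 1.0.0.0/8 (clear depth 8)
  del 0.0.0.0/4 (clear depth 4)
  Q 110.202.137.222: descend 011 ; hops seen [∅] ; pick no-route
  + 124.153.163.214/31 (H3) depth=31
  del 124.153.163.214/31 (clear depth 31)
  + 1.112.119.54/32 (H0) depth=32
  + 1.112.112.0/20 (H0) depth=20
  del 124.153.163.215/32 (clear depth 32)
  + 1.112.119.54/32 (H3) depth=32
  + 0.0.0.0/0 (H3) depth=0
  Q 1.112.112.4: descend 000000010111000001110 ; hops seen [H3,H0] ; pick H0
  Q 1.112.112.166: descend 000000010111000001110 ; hops seen [H3,H0] ; pick H0
  del 1.112.112.0/20 (clear depth 20)
  + 1.112.0.0/12 (H2) depth=12
  Q 1.112.1.47: descend 00000001011100000 ; hops seen [H3,H2] ; pick H2
  Q 72.244.248.24: descend 01 ; hops seen [H3] ; pick H3
  + 1.112.119.48/28 (H0) depth=28
  del 0.0.0.0/0 (clear depth 0)
  Q 181.204.80.84: descend ε ; hops seen [∅] ; pick no-route

== LOOKUPS ==
["H1","no-route","H0","H0","H2","H3","no-route"]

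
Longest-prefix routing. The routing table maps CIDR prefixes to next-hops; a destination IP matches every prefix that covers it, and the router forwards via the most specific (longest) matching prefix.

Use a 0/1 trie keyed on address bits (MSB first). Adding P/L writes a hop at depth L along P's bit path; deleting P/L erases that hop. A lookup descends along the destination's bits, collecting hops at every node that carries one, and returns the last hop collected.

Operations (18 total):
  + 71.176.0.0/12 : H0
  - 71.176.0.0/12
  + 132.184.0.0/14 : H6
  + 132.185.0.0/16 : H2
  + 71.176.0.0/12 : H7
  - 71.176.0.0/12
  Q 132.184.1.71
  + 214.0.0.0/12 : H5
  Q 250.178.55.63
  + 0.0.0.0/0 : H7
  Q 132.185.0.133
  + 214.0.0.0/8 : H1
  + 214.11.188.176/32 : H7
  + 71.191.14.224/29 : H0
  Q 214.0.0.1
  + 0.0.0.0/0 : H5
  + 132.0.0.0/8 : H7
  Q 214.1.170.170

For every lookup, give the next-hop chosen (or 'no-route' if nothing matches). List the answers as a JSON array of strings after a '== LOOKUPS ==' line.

Apply in order:
  add 71.176.0.0/12 -> H0 at depth 12
  - 71.176.0.0/12 clear@12
  add 132.184.0.0/14 -> H6 at depth 14
  add 132.185.0.0/16 -> H2 at depth 16
  add 71.176.0.0/12 -> H7 at depth 12
  - 71.176.0.0/12 clear@12
  Q 132.184.1.71: descend 100001001011100 ; hops seen [H6] ; pick H6
  add 214.0.0.0/12 -> H5 at depth 12
  Q 250.178.55.63: descend 11 ; hops seen [∅] ; pick no-route
  add 0.0.0.0/0 -> H7 at depth 0
  Q 132.185.0.133: descend 1000010010111001 ; hops seen [H7,H6,H2] ; pick H2
  add 214.0.0.0/8 -> H1 at depth 8
  add 214.11.188.176/32 -> H7 at depth 32
  add 71.191.14.224/29 -> H0 at depth 29
  Q 214.0.0.1: descend 110101100000 ; hops seen [H7,H1,H5] ; pick H5
  add 0.0.0.0/0 -> H5 at depth 0
  add 132.0.0.0/8 -> H7 at depth 8
  Q 214.1.170.170: descend 110101100000 ; hops seen [H5,H1,H5] ; pick H5

== LOOKUPS ==
["H6","no-route","H2","H5","H5"]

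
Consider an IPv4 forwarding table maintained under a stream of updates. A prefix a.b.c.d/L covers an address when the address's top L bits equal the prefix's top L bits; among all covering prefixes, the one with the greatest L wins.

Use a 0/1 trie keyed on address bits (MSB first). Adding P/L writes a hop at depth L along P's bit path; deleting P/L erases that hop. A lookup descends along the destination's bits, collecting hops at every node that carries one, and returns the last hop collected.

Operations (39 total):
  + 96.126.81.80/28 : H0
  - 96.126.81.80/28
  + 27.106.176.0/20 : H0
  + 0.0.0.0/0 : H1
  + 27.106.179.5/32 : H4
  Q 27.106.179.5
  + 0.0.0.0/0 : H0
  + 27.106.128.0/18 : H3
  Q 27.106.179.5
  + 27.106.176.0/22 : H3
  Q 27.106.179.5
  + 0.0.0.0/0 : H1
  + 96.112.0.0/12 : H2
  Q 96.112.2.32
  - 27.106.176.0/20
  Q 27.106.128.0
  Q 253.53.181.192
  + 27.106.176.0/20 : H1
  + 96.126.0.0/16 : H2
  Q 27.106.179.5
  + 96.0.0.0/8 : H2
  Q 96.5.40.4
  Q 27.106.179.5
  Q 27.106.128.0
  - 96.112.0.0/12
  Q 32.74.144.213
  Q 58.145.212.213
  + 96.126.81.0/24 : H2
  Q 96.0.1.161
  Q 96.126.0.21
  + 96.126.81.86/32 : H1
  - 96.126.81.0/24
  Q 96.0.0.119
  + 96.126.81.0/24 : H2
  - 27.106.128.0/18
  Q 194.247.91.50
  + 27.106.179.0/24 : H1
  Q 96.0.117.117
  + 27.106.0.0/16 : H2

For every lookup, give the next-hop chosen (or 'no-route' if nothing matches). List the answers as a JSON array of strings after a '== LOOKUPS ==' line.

Apply in order:
  + 96.126.81.80/28 (H0) depth=28
  del 96.126.81.80/28 (clear depth 28)
  + 27.106.176.0/20 (H0) depth=20
  + 0.0.0.0/0 (H1) depth=0
  + 27.106.179.5/32 (H4) depth=32
  ? 27.106.179.5  path d0:H1→d1:-→d2:-→d3:-→d4:-→d5:-→d6:-→d7:-→d8:-→d9:-→d10:-→d11:-→d12:-→d13:-→d14:-→d15:-→d16:-→d17:-→d18:-→d19:-→d20:H0→d21:-→d22:-→d23:-→d24:-→d25:-→d26:-→d27:-→d28:-→d29:-→d30:-→d31:-→d32:H4  best=H4
  + 0.0.0.0/0 (H0) depth=0
  + 27.106.128.0/18 (H3) depth=18
  ? 27.106.179.5  path d0:H0→d1:-→d2:-→d3:-→d4:-→d5:-→d6:-→d7:-→d8:-→d9:-→d10:-→d11:-→d12:-→d13:-→d14:-→d15:-→d16:-→d17:-→d18:H3→d19:-→d20:H0→d21:-→d22:-→d23:-→d24:-→d25:-→d26:-→d27:-→d28:-→d29:-→d30:-→d31:-→d32:H4  best=H4
  + 27.106.176.0/22 (H3) depth=22
  ? 27.106.179.5  path d0:H0→d1:-→d2:-→d3:-→d4:-→d5:-→d6:-→d7:-→d8:-→d9:-→d10:-→d11:-→d12:-→d13:-→d14:-→d15:-→d16:-→d17:-→d18:H3→d19:-→d20:H0→d21:-→d22:H3→d23:-→d24:-→d25:-→d26:-→d27:-→d28:-→d29:-→d30:-→d31:-→d32:H4  best=H4
  + 0.0.0.0/0 (H1) depth=0
  + 96.112.0.0/12 (H2) depth=12
  ? 96.112.2.32  path d0:H1→d1:-→d2:-→d3:-→d4:-→d5:-→d6:-→d7:-→d8:-→d9:-→d10:-→d11:-→d12:H2  best=H2
  del 27.106.176.0/20 (clear depth 20)
  ? 27.106.128.0  path d0:H1→d1:-→d2:-→d3:-→d4:-→d5:-→d6:-→d7:-→d8:-→d9:-→d10:-→d11:-→d12:-→d13:-→d14:-→d15:-→d16:-→d17:-→d18:H3  best=H3
  ? 253.53.181.192  path d0:H1  best=H1
  + 27.106.176.0/20 (H1) depth=20
  + 96.126.0.0/16 (H2) depth=16
  ? 27.106.179.5  path d0:H1→d1:-→d2:-→d3:-→d4:-→d5:-→d6:-→d7:-→d8:-→d9:-→d10:-→d11:-→d12:-→d13:-→d14:-→d15:-→d16:-→d17:-→d18:H3→d19:-→d20:H1→d21:-→d22:H3→d23:-→d24:-→d25:-→d26:-→d27:-→d28:-→d29:-→d30:-→d31:-→d32:H4  best=H4
  + 96.0.0.0/8 (H2) depth=8
  ? 96.5.40.4  path d0:H1→d1:-→d2:-→d3:-→d4:-→d5:-→d6:-→d7:-→d8:H2→d9:-  best=H2
  ? 27.106.179.5  path d0:H1→d1:-→d2:-→d3:-→d4:-→d5:-→d6:-→d7:-→d8:-→d9:-→d10:-→d11:-→d12:-→d13:-→d14:-→d15:-→d16:-→d17:-→d18:H3→d19:-→d20:H1→d21:-→d22:H3→d23:-→d24:-→d25:-→d26:-→d27:-→d28:-→d29:-→d30:-→d31:-→d32:H4  best=H4
  ? 27.106.128.0  path d0:H1→d1:-→d2:-→d3:-→d4:-→d5:-→d6:-→d7:-→d8:-→d9:-→d10:-→d11:-→d12:-→d13:-→d14:-→d15:-→d16:-→d17:-→d18:H3  best=H3
  del 96.112.0.0/12 (clear depth 12)
  ? 32.74.144.213  path d0:H1→d1:-→d2:-  best=H1
  ? 58.145.212.213  path d0:H1→d1:-→d2:-  best=H1
  + 96.126.81.0/24 (H2) depth=24
  ? 96.0.1.161  path d0:H1→d1:-→d2:-→d3:-→d4:-→d5:-→d6:-→d7:-→d8:H2→d9:-  best=H2
  ? 96.126.0.21  path d0:H1→d1:-→d2:-→d3:-→d4:-→d5:-→d6:-→d7:-→d8:H2→d9:-→d10:-→d11:-→d12:-→d13:-→d14:-→d15:-→d16:H2→d17:-  best=H2
  + 96.126.81.86/32 (H1) depth=32
  del 96.126.81.0/24 (clear depth 24)
  ? 96.0.0.119  path d0:H1→d1:-→d2:-→d3:-→d4:-→d5:-→d6:-→d7:-→d8:H2→d9:-  best=H2
  + 96.126.81.0/24 (H2) depth=24
  del 27.106.128.0/18 (clear depth 18)
  ? 194.247.91.50  path d0:H1  best=H1
  + 27.106.179.0/24 (H1) depth=24
  ? 96.0.117.117  path d0:H1→d1:-→d2:-→d3:-→d4:-→d5:-→d6:-→d7:-→d8:H2→d9:-  best=H2
  + 27.106.0.0/16 (H2) depth=16

== LOOKUPS ==
["H4","H4","H4","H2","H3","H1","H4","H2","H4","H3","H1","H1","H2","H2","H2","H1","H2"]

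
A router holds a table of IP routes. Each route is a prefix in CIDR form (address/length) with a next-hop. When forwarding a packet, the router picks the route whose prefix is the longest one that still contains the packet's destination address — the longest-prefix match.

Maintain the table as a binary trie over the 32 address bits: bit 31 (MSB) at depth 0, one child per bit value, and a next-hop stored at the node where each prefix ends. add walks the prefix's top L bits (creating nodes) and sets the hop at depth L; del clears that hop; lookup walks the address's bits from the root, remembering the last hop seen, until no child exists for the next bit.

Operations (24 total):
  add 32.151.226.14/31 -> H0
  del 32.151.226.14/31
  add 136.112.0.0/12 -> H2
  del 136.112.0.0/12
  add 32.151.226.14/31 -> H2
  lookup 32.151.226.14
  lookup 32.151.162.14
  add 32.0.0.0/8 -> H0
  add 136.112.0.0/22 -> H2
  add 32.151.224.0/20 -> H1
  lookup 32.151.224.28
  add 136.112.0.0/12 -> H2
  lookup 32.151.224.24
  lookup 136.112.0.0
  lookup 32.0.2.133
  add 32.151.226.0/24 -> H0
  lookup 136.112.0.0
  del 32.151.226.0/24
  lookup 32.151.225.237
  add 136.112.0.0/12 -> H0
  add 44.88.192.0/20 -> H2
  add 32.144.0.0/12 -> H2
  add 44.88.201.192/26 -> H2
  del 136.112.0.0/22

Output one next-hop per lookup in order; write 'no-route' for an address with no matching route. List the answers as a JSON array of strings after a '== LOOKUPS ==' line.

Process each operation:
  + 32.151.226.14/31 (H0) depth=31
  del 32.151.226.14/31 (clear depth 31)
  + 136.112.0.0/12 (H2) depth=12
  del 136.112.0.0/12 (clear depth 12)
  + 32.151.226.14/31 (H2) depth=31
  lookup 32.151.226.14: bits 0010000010010111111000100000111 walk d0:-→d1:-→d2:-→d3:-→d4:-→d5:-→d6:-→d7:-→d8:-→d9:-→d10:-→d11:-→d12:-→d13:-→d14:-→d15:-→d16:-→d17:-→d18:-→d19:-→d20:-→d21:-→d22:-→d23:-→d24:-→d25:-→d26:-→d27:-→d28:-→d29:-→d30:-→d31:H2 -> H2
  lookup 32.151.162.14: bits 00100000100101111 walk d0:-→d1:-→d2:-→d3:-→d4:-→d5:-→d6:-→d7:-→d8:-→d9:-→d10:-→d11:-→d12:-→d13:-→d14:-→d15:-→d16:-→d17:- -> no-route
  + 32.0.0.0/8 (H0) depth=8
  + 136.112.0.0/22 (H2) depth=22
  + 32.151.224.0/20 (H1) depth=20
  lookup 32.151.224.28: bits 0010000010010111111000 walk d0:-→d1:-→d2:-→d3:-→d4:-→d5:-→d6:-→d7:-→d8:H0→d9:-→d10:-→d11:-→d12:-→d13:-→d14:-→d15:-→d16:-→d17:-→d18:-→d19:-→d20:H1→d21:-→d22:- -> H1
  + 136.112.0.0/12 (H2) depth=12
  lookup 32.151.224.24: bits 0010000010010111111000 walk d0:-→d1:-→d2:-→d3:-→d4:-→d5:-→d6:-→d7:-→d8:H0→d9:-→d10:-→d11:-→d12:-→d13:-→d14:-→d15:-→d16:-→d17:-→d18:-→d19:-→d20:H1→d21:-→d22:- -> H1
  lookup 136.112.0.0: bits 1000100001110000000000 walk d0:-→d1:-→d2:-→d3:-→d4:-→d5:-→d6:-→d7:-→d8:-→d9:-→d10:-→d11:-→d12:H2→d13:-→d14:-→d15:-→d16:-→d17:-→d18:-→d19:-→d20:-→d21:-→d22:H2 -> H2
  lookup 32.0.2.133: bits 00100000 walk d0:-→d1:-→d2:-→d3:-→d4:-→d5:-→d6:-→d7:-→d8:H0 -> H0
  + 32.151.226.0/24 (H0) depth=24
  lookup 136.112.0.0: bits 1000100001110000000000 walk d0:-→d1:-→d2:-→d3:-→d4:-→d5:-→d6:-→d7:-→d8:-→d9:-→d10:-→d11:-→d12:H2→d13:-→d14:-→d15:-→d16:-→d17:-→d18:-→d19:-→d20:-→d21:-→d22:H2 -> H2
  del 32.151.226.0/24 (clear depth 24)
  lookup 32.151.225.237: bits 0010000010010111111000 walk d0:-→d1:-→d2:-→d3:-→d4:-→d5:-→d6:-→d7:-→d8:H0→d9:-→d10:-→d11:-→d12:-→d13:-→d14:-→d15:-→d16:-→d17:-→d18:-→d19:-→d20:H1→d21:-→d22:- -> H1
  + 136.112.0.0/12 (H0) depth=12
  + 44.88.192.0/20 (H2) depth=20
  + 32.144.0.0/12 (H2) depth=12
  + 44.88.201.192/26 (H2) depth=26
  del 136.112.0.0/22 (clear depth 22)

== LOOKUPS ==
["H2","no-route","H1","H1","H2","H0","H2","H1"]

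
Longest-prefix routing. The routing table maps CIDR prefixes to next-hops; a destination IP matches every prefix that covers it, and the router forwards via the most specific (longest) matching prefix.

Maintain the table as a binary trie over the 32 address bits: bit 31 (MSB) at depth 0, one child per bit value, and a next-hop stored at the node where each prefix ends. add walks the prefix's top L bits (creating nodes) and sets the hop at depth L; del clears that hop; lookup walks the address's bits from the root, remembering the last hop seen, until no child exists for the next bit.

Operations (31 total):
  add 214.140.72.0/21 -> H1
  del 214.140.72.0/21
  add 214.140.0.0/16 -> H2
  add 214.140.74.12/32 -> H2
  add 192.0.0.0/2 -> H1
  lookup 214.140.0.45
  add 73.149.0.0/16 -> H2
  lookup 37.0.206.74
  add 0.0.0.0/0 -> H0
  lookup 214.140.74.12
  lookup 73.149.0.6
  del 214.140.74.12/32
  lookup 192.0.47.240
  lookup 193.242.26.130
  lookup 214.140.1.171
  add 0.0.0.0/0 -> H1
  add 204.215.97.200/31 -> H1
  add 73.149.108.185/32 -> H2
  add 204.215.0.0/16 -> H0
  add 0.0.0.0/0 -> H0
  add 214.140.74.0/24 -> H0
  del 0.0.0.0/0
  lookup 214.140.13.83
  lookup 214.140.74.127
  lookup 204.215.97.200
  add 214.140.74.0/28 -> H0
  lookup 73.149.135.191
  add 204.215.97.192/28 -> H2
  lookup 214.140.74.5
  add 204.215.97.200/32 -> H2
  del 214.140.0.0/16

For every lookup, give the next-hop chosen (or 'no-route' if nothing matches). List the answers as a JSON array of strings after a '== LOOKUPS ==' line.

Apply in order:
  + 214.140.72.0/21 (H1) depth=21
  - 214.140.72.0/21 clear@21
  + 214.140.0.0/16 (H2) depth=16
  + 214.140.74.12/32 (H2) depth=32
  + 192.0.0.0/2 (H1) depth=2
  Q 214.140.0.45: descend 11010110100011000 ; hops seen [H1,H2] ; pick H2
  + 73.149.0.0/16 (H2) depth=16
  Q 37.0.206.74: descend 0 ; hops seen [∅] ; pick no-route
  + 0.0.0.0/0 (H0) depth=0
  Q 214.140.74.12: descend 11010110100011000100101000001100 ; hops seen [H0,H1,H2,H2] ; pick H2
  Q 73.149.0.6: descend 0100100110010101 ; hops seen [H0,H2] ; pick H2
  - 214.140.74.12/32 clear@32
  Q 192.0.47.240: descend 110 ; hops seen [H0,H1] ; pick H1
  Q 193.242.26.130: descend 110 ; hops seen [H0,H1] ; pick H1
  Q 214.140.1.171: descend 11010110100011000 ; hops seen [H0,H1,H2] ; pick H2
  + 0.0.0.0/0 (H1) depth=0
  + 204.215.97.200/31 (H1) depth=31
  + 73.149.108.185/32 (H2) depth=32
  + 204.215.0.0/16 (H0) depth=16
  + 0.0.0.0/0 (H0) depth=0
  + 214.140.74.0/24 (H0) depth=24
  - 0.0.0.0/0 clear@0
  Q 214.140.13.83: descend 11010110100011000 ; hops seen [H1,H2] ; pick H2
  Q 214.140.74.127: descend 1101011010001100010010100 ; hops seen [H1,H2,H0] ; pick H0
  Q 204.215.97.200: descend 1100110011010111011000011100100 ; hops seen [H1,H0,H1] ; pick H1
  + 214.140.74.0/28 (H0) depth=28
  Q 73.149.135.191: descend 0100100110010101 ; hops seen [H2] ; pick H2
  + 204.215.97.192/28 (H2) depth=28
  Q 214.140.74.5: descend 1101011010001100010010100000 ; hops seen [H1,H2,H0,H0] ; pick H0
  + 204.215.97.200/32 (H2) depth=32
  - 214.140.0.0/16 clear@16

== LOOKUPS ==
["H2","no-route","H2","H2","H1","H1","H2","H2","H0","H1","H2","H0"]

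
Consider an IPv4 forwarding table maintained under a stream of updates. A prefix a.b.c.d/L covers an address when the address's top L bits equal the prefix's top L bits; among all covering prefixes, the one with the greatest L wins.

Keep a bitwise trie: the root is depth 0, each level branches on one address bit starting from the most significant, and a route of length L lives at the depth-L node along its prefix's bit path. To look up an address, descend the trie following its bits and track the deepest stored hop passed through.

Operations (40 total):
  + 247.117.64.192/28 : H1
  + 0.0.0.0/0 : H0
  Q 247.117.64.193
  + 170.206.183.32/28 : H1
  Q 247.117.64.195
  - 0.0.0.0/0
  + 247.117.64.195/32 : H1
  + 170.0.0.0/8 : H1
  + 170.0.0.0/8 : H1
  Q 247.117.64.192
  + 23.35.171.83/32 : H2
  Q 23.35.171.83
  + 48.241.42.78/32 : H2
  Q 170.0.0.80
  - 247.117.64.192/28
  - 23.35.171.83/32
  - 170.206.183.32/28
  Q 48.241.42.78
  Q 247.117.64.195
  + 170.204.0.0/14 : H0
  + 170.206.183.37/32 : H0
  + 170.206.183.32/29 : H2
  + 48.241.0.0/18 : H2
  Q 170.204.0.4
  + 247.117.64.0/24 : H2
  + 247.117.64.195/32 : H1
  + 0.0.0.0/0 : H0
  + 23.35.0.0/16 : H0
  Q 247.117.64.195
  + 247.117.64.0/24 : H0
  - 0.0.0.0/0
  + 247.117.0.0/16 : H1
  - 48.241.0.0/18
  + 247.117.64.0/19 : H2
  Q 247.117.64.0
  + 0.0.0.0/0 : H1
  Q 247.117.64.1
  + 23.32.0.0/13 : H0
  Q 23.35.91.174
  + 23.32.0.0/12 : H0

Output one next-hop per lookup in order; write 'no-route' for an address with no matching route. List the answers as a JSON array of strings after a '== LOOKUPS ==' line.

Trace:
  add 247.117.64.192/28 -> H1 at depth 28
  add 0.0.0.0/0 -> H0 at depth 0
  Q 247.117.64.193: descend 1111011101110101010000001100 ; hops seen [H0,H1] ; pick H1
  add 170.206.183.32/28 -> H1 at depth 28
  Q 247.117.64.195: descend 1111011101110101010000001100 ; hops seen [H0,H1] ; pick H1
  - 0.0.0.0/0 clear@0
  add 247.117.64.195/32 -> H1 at depth 32
  add 170.0.0.0/8 -> H1 at depth 8
  add 170.0.0.0/8 -> H1 at depth 8
  Q 247.117.64.192: descend 111101110111010101000000110000 ; hops seen [H1] ; pick H1
  add 23.35.171.83/32 -> H2 at depth 32
  Q 23.35.171.83: descend 00010111001000111010101101010011 ; hops seen [H2] ; pick H2
  add 48.241.42.78/32 -> H2 at depth 32
  Q 170.0.0.80: descend 10101010 ; hops seen [H1] ; pick H1
  - 247.117.64.192/28 clear@28
  - 23.35.171.83/32 clear@32
  - 170.206.183.32/28 clear@28
  Q 48.241.42.78: descend 00110000111100010010101001001110 ; hops seen [H2] ; pick H2
  Q 247.117.64.195: descend 11110111011101010100000011000011 ; hops seen [H1] ; pick H1
  add 170.204.0.0/14 -> H0 at depth 14
  add 170.206.183.37/32 -> H0 at depth 32
  add 170.206.183.32/29 -> H2 at depth 29
  add 48.241.0.0/18 -> H2 at depth 18
  Q 170.204.0.4: descend 10101010110011 ; hops seen [H1,H0] ; pick H0
  add 247.117.64.0/24 -> H2 at depth 24
  add 247.117.64.195/32 -> H1 at depth 32
  add 0.0.0.0/0 -> H0 at depth 0
  add 23.35.0.0/16 -> H0 at depth 16
  Q 247.117.64.195: descend 11110111011101010100000011000011 ; hops seen [H0,H2,H1] ; pick H1
  add 247.117.64.0/24 -> H0 at depth 24
  - 0.0.0.0/0 clear@0
  add 247.117.0.0/16 -> H1 at depth 16
  - 48.241.0.0/18 clear@18
  add 247.117.64.0/19 -> H2 at depth 19
  Q 247.117.64.0: descend 111101110111010101000000 ; hops seen [H1,H2,H0] ; pick H0
  add 0.0.0.0/0 -> H1 at depth 0
  Q 247.117.64.1: descend 111101110111010101000000 ; hops seen [H1,H1,H2,H0] ; pick H0
  add 23.32.0.0/13 -> H0 at depth 13
  Q 23.35.91.174: descend 0001011100100011 ; hops seen [H1,H0,H0] ; pick H0
  add 23.32.0.0/12 -> H0 at depth 12

== LOOKUPS ==
["H1","H1","H1","H2","H1","H2","H1","H0","H1","H0","H0","H0"]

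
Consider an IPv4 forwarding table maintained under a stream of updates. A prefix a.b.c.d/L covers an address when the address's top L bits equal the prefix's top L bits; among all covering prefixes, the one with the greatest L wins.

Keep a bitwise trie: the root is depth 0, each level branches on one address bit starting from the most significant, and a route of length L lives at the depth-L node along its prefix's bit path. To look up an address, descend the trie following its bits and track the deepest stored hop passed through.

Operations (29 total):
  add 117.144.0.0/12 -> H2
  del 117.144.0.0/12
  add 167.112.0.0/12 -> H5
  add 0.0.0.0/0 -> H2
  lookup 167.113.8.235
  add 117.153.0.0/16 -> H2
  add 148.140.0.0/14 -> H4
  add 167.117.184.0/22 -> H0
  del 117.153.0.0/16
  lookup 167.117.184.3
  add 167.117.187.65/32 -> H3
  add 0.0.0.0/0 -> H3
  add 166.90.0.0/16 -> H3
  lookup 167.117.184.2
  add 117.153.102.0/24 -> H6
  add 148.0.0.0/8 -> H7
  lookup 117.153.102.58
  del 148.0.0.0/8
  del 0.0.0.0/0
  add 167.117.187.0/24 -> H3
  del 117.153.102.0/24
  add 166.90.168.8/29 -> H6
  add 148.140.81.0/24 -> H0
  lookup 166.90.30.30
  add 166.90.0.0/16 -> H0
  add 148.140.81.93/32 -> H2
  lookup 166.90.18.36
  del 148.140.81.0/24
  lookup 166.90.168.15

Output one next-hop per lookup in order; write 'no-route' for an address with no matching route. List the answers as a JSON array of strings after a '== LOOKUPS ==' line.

Apply in order:
  add 117.144.0.0/12 -> H2 at depth 12
  - 117.144.0.0/12 clear@12
  add 167.112.0.0/12 -> H5 at depth 12
  add 0.0.0.0/0 -> H2 at depth 0
  Q 167.113.8.235: descend 101001110111 ; hops seen [H2,H5] ; pick H5
  add 117.153.0.0/16 -> H2 at depth 16
  add 148.140.0.0/14 -> H4 at depth 14
  add 167.117.184.0/22 -> H0 at depth 22
  - 117.153.0.0/16 clear@16
  Q 167.117.184.3: descend 1010011101110101101110 ; hops seen [H2,H5,H0] ; pick H0
  add 167.117.187.65/32 -> H3 at depth 32
  add 0.0.0.0/0 -> H3 at depth 0
  add 166.90.0.0/16 -> H3 at depth 16
  Q 167.117.184.2: descend 1010011101110101101110 ; hops seen [H3,H5,H0] ; pick H0
  add 117.153.102.0/24 -> H6 at depth 24
  add 148.0.0.0/8 -> H7 at depth 8
  Q 117.153.102.58: descend 011101011001100101100110 ; hops seen [H3,H6] ; pick H6
  - 148.0.0.0/8 clear@8
  - 0.0.0.0/0 clear@0
  add 167.117.187.0/24 -> H3 at depth 24
  - 117.153.102.0/24 clear@24
  add 166.90.168.8/29 -> H6 at depth 29
  add 148.140.81.0/24 -> H0 at depth 24
  Q 166.90.30.30: descend 1010011001011010 ; hops seen [H3] ; pick H3
  add 166.90.0.0/16 -> H0 at depth 16
  add 148.140.81.93/32 -> H2 at depth 32
  Q 166.90.18.36: descend 1010011001011010 ; hops seen [H0] ; pick H0
  - 148.140.81.0/24 clear@24
  Q 166.90.168.15: descend 10100110010110101010100000001 ; hops seen [H0,H6] ; pick H6

== LOOKUPS ==
["H5","H0","H0","H6","H3","H0","H6"]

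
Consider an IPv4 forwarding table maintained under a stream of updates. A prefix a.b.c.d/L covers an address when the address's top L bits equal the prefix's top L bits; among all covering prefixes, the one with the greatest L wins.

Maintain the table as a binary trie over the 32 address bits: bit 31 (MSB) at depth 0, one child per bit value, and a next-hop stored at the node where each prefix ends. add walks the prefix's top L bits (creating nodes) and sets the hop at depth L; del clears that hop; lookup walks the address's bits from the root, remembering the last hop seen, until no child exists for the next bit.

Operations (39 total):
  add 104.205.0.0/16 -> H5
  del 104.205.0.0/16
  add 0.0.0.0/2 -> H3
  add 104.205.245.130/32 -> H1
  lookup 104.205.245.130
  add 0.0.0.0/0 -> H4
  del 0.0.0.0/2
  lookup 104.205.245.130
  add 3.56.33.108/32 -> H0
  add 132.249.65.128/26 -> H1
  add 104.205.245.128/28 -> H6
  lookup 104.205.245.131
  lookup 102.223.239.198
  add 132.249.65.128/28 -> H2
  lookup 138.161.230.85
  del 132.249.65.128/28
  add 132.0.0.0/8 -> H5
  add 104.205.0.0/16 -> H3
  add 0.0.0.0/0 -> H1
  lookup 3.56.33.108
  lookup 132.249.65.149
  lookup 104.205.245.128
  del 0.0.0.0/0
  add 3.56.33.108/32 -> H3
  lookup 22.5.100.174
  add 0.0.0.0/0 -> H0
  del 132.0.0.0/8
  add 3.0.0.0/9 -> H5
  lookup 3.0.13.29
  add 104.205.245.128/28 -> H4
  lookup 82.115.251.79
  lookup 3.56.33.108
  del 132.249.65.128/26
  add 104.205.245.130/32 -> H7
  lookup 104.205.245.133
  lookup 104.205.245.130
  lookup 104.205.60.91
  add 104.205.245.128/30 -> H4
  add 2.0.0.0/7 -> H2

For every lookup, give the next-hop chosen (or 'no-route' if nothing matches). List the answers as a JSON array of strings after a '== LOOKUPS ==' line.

Trace:
  + 104.205.0.0/16 (H5) depth=16
  del 104.205.0.0/16 (clear depth 16)
  + 0.0.0.0/2 (H3) depth=2
  + 104.205.245.130/32 (H1) depth=32
  Q 104.205.245.130: descend 01101000110011011111010110000010 ; hops seen [H1] ; pick H1
  + 0.0.0.0/0 (H4) depth=0
  del 0.0.0.0/2 (clear depth 2)
  Q 104.205.245.130: descend 01101000110011011111010110000010 ; hops seen [H4,H1] ; pick H1
  + 3.56.33.108/32 (H0) depth=32
  + 132.249.65.128/26 (H1) depth=26
  + 104.205.245.128/28 (H6) depth=28
  Q 104.205.245.131: descend 0110100011001101111101011000001 ; hops seen [H4,H6] ; pick H6
  Q 102.223.239.198: descend 0110 ; hops seen [H4] ; pick H4
  + 132.249.65.128/28 (H2) depth=28
  Q 138.161.230.85: descend 1000 ; hops seen [H4] ; pick H4
  del 132.249.65.128/28 (clear depth 28)
  + 132.0.0.0/8 (H5) depth=8
  + 104.205.0.0/16 (H3) depth=16
  + 0.0.0.0/0 (H1) depth=0
  Q 3.56.33.108: descend 00000011001110000010000101101100 ; hops seen [H1,H0] ; pick H0
  Q 132.249.65.149: descend 100001001111100101000001100 ; hops seen [H1,H5,H1] ; pick H1
  Q 104.205.245.128: descend 011010001100110111110101100000 ; hops seen [H1,H3,H6] ; pick H6
  del 0.0.0.0/0 (clear depth 0)
  + 3.56.33.108/32 (H3) depth=32
  Q 22.5.100.174: descend 000 ; hops seen [∅] ; pick no-route
  + 0.0.0.0/0 (H0) depth=0
  del 132.0.0.0/8 (clear depth 8)
  + 3.0.0.0/9 (H5) depth=9
  Q 3.0.13.29: descend 0000001100 ; hops seen [H0,H5] ; pick H5
  + 104.205.245.128/28 (H4) depth=28
  Q 82.115.251.79: descend 01 ; hops seen [H0] ; pick H0
  Q 3.56.33.108: descend 00000011001110000010000101101100 ; hops seen [H0,H5,H3] ; pick H3
  del 132.249.65.128/26 (clear depth 26)
  + 104.205.245.130/32 (H7) depth=32
  Q 104.205.245.133: descend 01101000110011011111010110000 ; hops seen [H0,H3,H4] ; pick H4
  Q 104.205.245.130: descend 01101000110011011111010110000010 ; hops seen [H0,H3,H4,H7] ; pick H7
  Q 104.205.60.91: descend 0110100011001101 ; hops seen [H0,H3] ; pick H3
  + 104.205.245.128/30 (H4) depth=30
  + 2.0.0.0/7 (H2) depth=7

== LOOKUPS ==
["H1","H1","H6","H4","H4","H0","H1","H6","no-route","H5","H0","H3","H4","H7","H3"]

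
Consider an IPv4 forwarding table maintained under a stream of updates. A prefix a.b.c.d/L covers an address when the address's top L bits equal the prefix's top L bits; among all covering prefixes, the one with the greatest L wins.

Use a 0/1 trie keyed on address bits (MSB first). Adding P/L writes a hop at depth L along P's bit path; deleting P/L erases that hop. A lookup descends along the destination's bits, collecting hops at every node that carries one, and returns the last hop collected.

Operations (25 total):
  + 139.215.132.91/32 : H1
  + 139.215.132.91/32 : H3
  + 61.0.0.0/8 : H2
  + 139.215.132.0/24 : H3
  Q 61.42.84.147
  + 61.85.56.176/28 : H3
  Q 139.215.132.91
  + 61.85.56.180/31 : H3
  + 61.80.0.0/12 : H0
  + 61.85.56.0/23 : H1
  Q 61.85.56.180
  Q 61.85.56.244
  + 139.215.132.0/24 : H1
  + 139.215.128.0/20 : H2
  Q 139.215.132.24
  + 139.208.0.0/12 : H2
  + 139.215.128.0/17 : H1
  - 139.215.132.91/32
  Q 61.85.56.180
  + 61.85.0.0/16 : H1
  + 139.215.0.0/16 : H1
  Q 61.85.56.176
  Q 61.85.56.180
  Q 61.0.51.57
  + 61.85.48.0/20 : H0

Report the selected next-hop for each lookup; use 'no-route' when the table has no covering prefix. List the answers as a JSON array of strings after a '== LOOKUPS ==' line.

Process each operation:
  + 139.215.132.91/32 (H1) depth=32
  + 139.215.132.91/32 (H3) depth=32
  + 61.0.0.0/8 (H2) depth=8
  + 139.215.132.0/24 (H3) depth=24
  ? 61.42.84.147  path d0:-→d1:-→d2:-→d3:-→d4:-→d5:-→d6:-→d7:-→d8:H2  best=H2
  + 61.85.56.176/28 (H3) depth=28
  ? 139.215.132.91  path d0:-→d1:-→d2:-→d3:-→d4:-→d5:-→d6:-→d7:-→d8:-→d9:-→d10:-→d11:-→d12:-→d13:-→d14:-→d15:-→d16:-→d17:-→d18:-→d19:-→d20:-→d21:-→d22:-→d23:-→d24:H3→d25:-→d26:-→d27:-→d28:-→d29:-→d30:-→d31:-→d32:H3  best=H3
  + 61.85.56.180/31 (H3) depth=31
  + 61.80.0.0/12 (H0) depth=12
  + 61.85.56.0/23 (H1) depth=23
  ? 61.85.56.180  path d0:-→d1:-→d2:-→d3:-→d4:-→d5:-→d6:-→d7:-→d8:H2→d9:-→d10:-→d11:-→d12:H0→d13:-→d14:-→d15:-→d16:-→d17:-→d18:-→d19:-→d20:-→d21:-→d22:-→d23:H1→d24:-→d25:-→d26:-→d27:-→d28:H3→d29:-→d30:-→d31:H3  best=H3
  ? 61.85.56.244  path d0:-→d1:-→d2:-→d3:-→d4:-→d5:-→d6:-→d7:-→d8:H2→d9:-→d10:-→d11:-→d12:H0→d13:-→d14:-→d15:-→d16:-→d17:-→d18:-→d19:-→d20:-→d21:-→d22:-→d23:H1→d24:-→d25:-  best=H1
  + 139.215.132.0/24 (H1) depth=24
  + 139.215.128.0/20 (H2) depth=20
  ? 139.215.132.24  path d0:-→d1:-→d2:-→d3:-→d4:-→d5:-→d6:-→d7:-→d8:-→d9:-→d10:-→d11:-→d12:-→d13:-→d14:-→d15:-→d16:-→d17:-→d18:-→d19:-→d20:H2→d21:-→d22:-→d23:-→d24:H1→d25:-  best=H1
  + 139.208.0.0/12 (H2) depth=12
  + 139.215.128.0/17 (H1) depth=17
  del 139.215.132.91/32 (clear depth 32)
  ? 61.85.56.180  path d0:-→d1:-→d2:-→d3:-→d4:-→d5:-→d6:-→d7:-→d8:H2→d9:-→d10:-→d11:-→d12:H0→d13:-→d14:-→d15:-→d16:-→d17:-→d18:-→d19:-→d20:-→d21:-→d22:-→d23:H1→d24:-→d25:-→d26:-→d27:-→d28:H3→d29:-→d30:-→d31:H3  best=H3
  + 61.85.0.0/16 (H1) depth=16
  + 139.215.0.0/16 (H1) depth=16
  ? 61.85.56.176  path d0:-→d1:-→d2:-→d3:-→d4:-→d5:-→d6:-→d7:-→d8:H2→d9:-→d10:-→d11:-→d12:H0→d13:-→d14:-→d15:-→d16:H1→d17:-→d18:-→d19:-→d20:-→d21:-→d22:-→d23:H1→d24:-→d25:-→d26:-→d27:-→d28:H3→d29:-  best=H3
  ? 61.85.56.180  path d0:-→d1:-→d2:-→d3:-→d4:-→d5:-→d6:-→d7:-→d8:H2→d9:-→d10:-→d11:-→d12:H0→d13:-→d14:-→d15:-→d16:H1→d17:-→d18:-→d19:-→d20:-→d21:-→d22:-→d23:H1→d24:-→d25:-→d26:-→d27:-→d28:H3→d29:-→d30:-→d31:H3  best=H3
  ? 61.0.51.57  path d0:-→d1:-→d2:-→d3:-→d4:-→d5:-→d6:-→d7:-→d8:H2→d9:-  best=H2
  + 61.85.48.0/20 (H0) depth=20

== LOOKUPS ==
["H2","H3","H3","H1","H1","H3","H3","H3","H2"]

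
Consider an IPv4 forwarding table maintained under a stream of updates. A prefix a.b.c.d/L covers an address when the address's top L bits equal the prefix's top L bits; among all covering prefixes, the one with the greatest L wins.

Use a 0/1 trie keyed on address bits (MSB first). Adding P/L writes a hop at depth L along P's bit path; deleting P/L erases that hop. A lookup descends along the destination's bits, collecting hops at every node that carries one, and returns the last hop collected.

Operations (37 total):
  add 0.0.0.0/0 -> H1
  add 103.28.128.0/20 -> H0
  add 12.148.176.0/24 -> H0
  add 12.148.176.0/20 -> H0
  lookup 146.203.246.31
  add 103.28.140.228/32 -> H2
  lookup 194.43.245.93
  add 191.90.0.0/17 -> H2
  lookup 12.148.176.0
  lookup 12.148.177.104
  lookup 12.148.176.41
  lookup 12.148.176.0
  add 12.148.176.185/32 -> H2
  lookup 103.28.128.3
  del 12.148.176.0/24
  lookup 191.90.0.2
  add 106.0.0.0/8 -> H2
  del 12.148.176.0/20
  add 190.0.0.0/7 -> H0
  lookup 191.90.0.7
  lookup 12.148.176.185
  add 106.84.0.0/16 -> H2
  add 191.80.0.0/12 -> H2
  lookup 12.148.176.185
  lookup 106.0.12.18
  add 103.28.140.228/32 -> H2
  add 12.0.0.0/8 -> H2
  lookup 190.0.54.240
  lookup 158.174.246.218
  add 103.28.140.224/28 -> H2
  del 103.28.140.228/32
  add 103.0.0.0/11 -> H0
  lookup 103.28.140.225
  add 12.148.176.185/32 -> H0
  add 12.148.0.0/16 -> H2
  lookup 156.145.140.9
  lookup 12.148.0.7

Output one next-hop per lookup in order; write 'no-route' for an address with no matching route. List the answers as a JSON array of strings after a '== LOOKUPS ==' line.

Trace:
  add 0.0.0.0/0 -> H1 at depth 0
  add 103.28.128.0/20 -> H0 at depth 20
  add 12.148.176.0/24 -> H0 at depth 24
  add 12.148.176.0/20 -> H0 at depth 20
  ? 146.203.246.31  path d0:H1  best=H1
  add 103.28.140.228/32 -> H2 at depth 32
  ? 194.43.245.93  path d0:H1  best=H1
  add 191.90.0.0/17 -> H2 at depth 17
  ? 12.148.176.0  path d0:H1→d1:-→d2:-→d3:-→d4:-→d5:-→d6:-→d7:-→d8:-→d9:-→d10:-→d11:-→d12:-→d13:-→d14:-→d15:-→d16:-→d17:-→d18:-→d19:-→d20:H0→d21:-→d22:-→d23:-→d24:H0  best=H0
  ? 12.148.177.104  path d0:H1→d1:-→d2:-→d3:-→d4:-→d5:-→d6:-→d7:-→d8:-→d9:-→d10:-→d11:-→d12:-→d13:-→d14:-→d15:-→d16:-→d17:-→d18:-→d19:-→d20:H0→d21:-→d22:-→d23:-  best=H0
  ? 12.148.176.41  path d0:H1→d1:-→d2:-→d3:-→d4:-→d5:-→d6:-→d7:-→d8:-→d9:-→d10:-→d11:-→d12:-→d13:-→d14:-→d15:-→d16:-→d17:-→d18:-→d19:-→d20:H0→d21:-→d22:-→d23:-→d24:H0  best=H0
  ? 12.148.176.0  path d0:H1→d1:-→d2:-→d3:-→d4:-→d5:-→d6:-→d7:-→d8:-→d9:-→d10:-→d11:-→d12:-→d13:-→d14:-→d15:-→d16:-→d17:-→d18:-→d19:-→d20:H0→d21:-→d22:-→d23:-→d24:H0  best=H0
  add 12.148.176.185/32 -> H2 at depth 32
  ? 103.28.128.3  path d0:H1→d1:-→d2:-→d3:-→d4:-→d5:-→d6:-→d7:-→d8:-→d9:-→d10:-→d11:-→d12:-→d13:-→d14:-→d15:-→d16:-→d17:-→d18:-→d19:-→d20:H0  best=H0
  del 12.148.176.0/24 (clear depth 24)
  ? 191.90.0.2  path d0:H1→d1:-→d2:-→d3:-→d4:-→d5:-→d6:-→d7:-→d8:-→d9:-→d10:-→d11:-→d12:-→d13:-→d14:-→d15:-→d16:-→d17:H2  best=H2
  add 106.0.0.0/8 -> H2 at depth 8
  del 12.148.176.0/20 (clear depth 20)
  add 190.0.0.0/7 -> H0 at depth 7
  ? 191.90.0.7  path d0:H1→d1:-→d2:-→d3:-→d4:-→d5:-→d6:-→d7:H0→d8:-→d9:-→d10:-→d11:-→d12:-→d13:-→d14:-→d15:-→d16:-→d17:H2  best=H2
  ? 12.148.176.185  path d0:H1→d1:-→d2:-→d3:-→d4:-→d5:-→d6:-→d7:-→d8:-→d9:-→d10:-→d11:-→d12:-→d13:-→d14:-→d15:-→d16:-→d17:-→d18:-→d19:-→d20:-→d21:-→d22:-→d23:-→d24:-→d25:-→d26:-→d27:-→d28:-→d29:-→d30:-→d31:-→d32:H2  best=H2
  add 106.84.0.0/16 -> H2 at depth 16
  add 191.80.0.0/12 -> H2 at depth 12
  ? 12.148.176.185  path d0:H1→d1:-→d2:-→d3:-→d4:-→d5:-→d6:-→d7:-→d8:-→d9:-→d10:-→d11:-→d12:-→d13:-→d14:-→d15:-→d16:-→d17:-→d18:-→d19:-→d20:-→d21:-→d22:-→d23:-→d24:-→d25:-→d26:-→d27:-→d28:-→d29:-→d30:-→d31:-→d32:H2  best=H2
  ? 106.0.12.18  path d0:H1→d1:-→d2:-→d3:-→d4:-→d5:-→d6:-→d7:-→d8:H2→d9:-  best=H2
  add 103.28.140.228/32 -> H2 at depth 32
  add 12.0.0.0/8 -> H2 at depth 8
  ? 190.0.54.240  path d0:H1→d1:-→d2:-→d3:-→d4:-→d5:-→d6:-→d7:H0  best=H0
  ? 158.174.246.218  path d0:H1→d1:-→d2:-  best=H1
  add 103.28.140.224/28 -> H2 at depth 28
  del 103.28.140.228/32 (clear depth 32)
  add 103.0.0.0/11 -> H0 at depth 11
  ? 103.28.140.225  path d0:H1→d1:-→d2:-→d3:-→d4:-→d5:-→d6:-→d7:-→d8:-→d9:-→d10:-→d11:H0→d12:-→d13:-→d14:-→d15:-→d16:-→d17:-→d18:-→d19:-→d20:H0→d21:-→d22:-→d23:-→d24:-→d25:-→d26:-→d27:-→d28:H2→d29:-  best=H2
  add 12.148.176.185/32 -> H0 at depth 32
  add 12.148.0.0/16 -> H2 at depth 16
  ? 156.145.140.9  path d0:H1→d1:-→d2:-  best=H1
  ? 12.148.0.7  path d0:H1→d1:-→d2:-→d3:-→d4:-→d5:-→d6:-→d7:-→d8:H2→d9:-→d10:-→d11:-→d12:-→d13:-→d14:-→d15:-→d16:H2  best=H2

== LOOKUPS ==
["H1","H1","H0","H0","H0","H0","H0","H2","H2","H2","H2","H2","H0","H1","H2","H1","H2"]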